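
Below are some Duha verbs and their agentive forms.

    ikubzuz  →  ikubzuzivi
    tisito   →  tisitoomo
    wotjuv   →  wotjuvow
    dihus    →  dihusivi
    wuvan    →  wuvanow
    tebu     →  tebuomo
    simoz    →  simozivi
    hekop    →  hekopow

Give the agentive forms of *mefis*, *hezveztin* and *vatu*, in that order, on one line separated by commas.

The suffix is conditioned by the final sound: -ivi when the stem ends in a sibilant (*ikubzuz*, *dihus*, *simoz*); -ow when the stem ends in a non-sibilant consonant (*wotjuv*, *wuvan*, *hekop*); -omo when the stem ends in a vowel (*tisito*, *tebu*).
*mefis*: final sound = /s/, a sibilant → -ivi → *mefisivi*.
*hezveztin* — final sound /n/ (a non-sibilant consonant) → -ow → *hezveztinow*.
*vatu*: final sound = /u/, a vowel → -omo → *vatuomo*.

mefisivi, hezveztinow, vatuomo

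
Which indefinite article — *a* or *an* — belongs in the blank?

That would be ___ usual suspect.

a

The indefinite article is chosen by the initial *sound* of the following word, not its spelling.
*usual* begins with the sound /juː/ (u pronounced /juː/) — a consonant sound.
So the article is *a*: That would be a usual suspect.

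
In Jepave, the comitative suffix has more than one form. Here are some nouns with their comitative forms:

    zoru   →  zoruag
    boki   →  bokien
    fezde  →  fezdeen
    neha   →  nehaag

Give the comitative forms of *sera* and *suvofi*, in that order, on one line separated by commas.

seraag, suvofien

Looking at the last vowel of each stem: -en when the last vowel of the stem is a front vowel (*boki*, *fezde*); -ag when the last vowel of the stem is a back vowel (*zoru*, *neha*).
The last vowel of *sera* is /a/, which is a back vowel, so the suffix is -ag, giving *seraag*.
*suvofi* — last vowel /i/ (a front vowel) → -en → *suvofien*.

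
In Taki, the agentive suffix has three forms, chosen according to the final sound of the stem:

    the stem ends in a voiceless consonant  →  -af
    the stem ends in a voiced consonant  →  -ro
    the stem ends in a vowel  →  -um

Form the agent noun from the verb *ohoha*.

*ohoha* — final sound /a/ (a vowel) → -um → *ohohaum*.

ohohaum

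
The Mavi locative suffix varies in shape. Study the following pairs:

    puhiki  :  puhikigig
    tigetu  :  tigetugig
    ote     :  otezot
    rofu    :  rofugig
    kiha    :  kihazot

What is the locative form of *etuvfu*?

The pattern is height harmony: -gig when the last vowel of the stem is a high vowel (*puhiki*, *tigetu*, *rofu*); -zot when the last vowel of the stem is a non-high vowel (*ote*, *kiha*).
The last vowel of *etuvfu* is /u/, which is a high vowel, so the suffix is -gig, giving *etuvfugig*.

etuvfugig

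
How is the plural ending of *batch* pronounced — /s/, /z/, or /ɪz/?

/ɪz/

The stem *batch* ends in a sibilant (/s, z, ʃ, ʒ, tʃ, dʒ/).
The plural suffix surfaces as /ɪz/ after sibilants, /s/ after other voiceless consonants, and /z/ after other voiced sounds.
So the plural -s on *batch* is pronounced /ɪz/.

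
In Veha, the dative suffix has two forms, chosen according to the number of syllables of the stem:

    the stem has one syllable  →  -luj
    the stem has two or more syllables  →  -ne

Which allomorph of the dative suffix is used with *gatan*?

-ne

*gatan* (2 syllables) → -ne.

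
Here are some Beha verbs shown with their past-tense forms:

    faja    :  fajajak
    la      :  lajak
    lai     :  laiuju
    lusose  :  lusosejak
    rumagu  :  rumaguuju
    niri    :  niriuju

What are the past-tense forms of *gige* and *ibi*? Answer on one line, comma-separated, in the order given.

Looking at the last vowel of each stem: -uju when the last vowel of the stem is a high vowel (*lai*, *rumagu*, *niri*); -jak when the last vowel of the stem is a non-high vowel (*faja*, *la*, *lusose*).
Since the last vowel of *gige* is /e/ (a non-high vowel), it takes -jak, giving *gigejak*.
*ibi* — last vowel /i/ (a high vowel) → -uju → *ibiuju*.

gigejak, ibiuju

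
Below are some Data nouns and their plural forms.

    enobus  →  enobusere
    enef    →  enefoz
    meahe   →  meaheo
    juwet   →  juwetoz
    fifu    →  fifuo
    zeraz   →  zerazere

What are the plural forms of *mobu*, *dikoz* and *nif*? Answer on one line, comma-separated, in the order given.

Looking at the final sound of each stem: -ere when the stem ends in a sibilant (*enobus*, *zeraz*); -oz when the stem ends in a non-sibilant consonant (*enef*, *juwet*); -o when the stem ends in a vowel (*meahe*, *fifu*).
The final sound of *mobu* is /u/, which is a vowel, so the suffix is -o, giving *mobuo*.
The final sound of *dikoz* is /z/, which is a sibilant, so the suffix is -ere, giving *dikozere*.
*nif* — final sound /f/ (a non-sibilant consonant) → -oz → *nifoz*.

mobuo, dikozere, nifoz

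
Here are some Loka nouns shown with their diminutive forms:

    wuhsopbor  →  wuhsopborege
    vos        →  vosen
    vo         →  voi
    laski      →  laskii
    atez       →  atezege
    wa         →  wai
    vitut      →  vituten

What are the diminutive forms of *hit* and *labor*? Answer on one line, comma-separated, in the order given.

The pattern is voicing of the final sound: -en when the stem ends in a voiceless consonant (*vos*, *vitut*); -ege when the stem ends in a voiced consonant (*wuhsopbor*, *atez*); -i when the stem ends in a vowel (*vo*, *laski*, *wa*).
*hit*: final sound = /t/, a voiceless consonant → -en → *hiten*.
The final sound of *labor* is /r/, which is a voiced consonant, so the suffix is -ege, giving *laborege*.

hiten, laborege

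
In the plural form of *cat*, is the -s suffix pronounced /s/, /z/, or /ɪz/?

The stem *cat* ends in a voiceless non-sibilant consonant.
The plural suffix surfaces as /ɪz/ after sibilants, /s/ after other voiceless consonants, and /z/ after other voiced sounds.
So the plural -s on *cat* is pronounced /s/.

/s/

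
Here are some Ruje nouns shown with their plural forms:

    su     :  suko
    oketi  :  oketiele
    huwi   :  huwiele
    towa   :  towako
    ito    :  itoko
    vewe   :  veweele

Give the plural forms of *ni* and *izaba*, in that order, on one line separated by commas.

niele, izabako

The suffix is conditioned by the last vowel: -ele when the last vowel of the stem is a front vowel (*oketi*, *huwi*, *vewe*); -ko when the last vowel of the stem is a back vowel (*su*, *towa*, *ito*).
The last vowel of *ni* is /i/, which is a front vowel, so the suffix is -ele, giving *niele*.
The last vowel of *izaba* is /a/, which is a back vowel, so the suffix is -ko, giving *izabako*.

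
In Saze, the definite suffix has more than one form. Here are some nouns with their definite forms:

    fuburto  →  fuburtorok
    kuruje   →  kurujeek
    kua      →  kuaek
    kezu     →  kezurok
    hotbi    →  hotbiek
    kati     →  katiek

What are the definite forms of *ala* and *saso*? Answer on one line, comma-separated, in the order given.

The suffix is conditioned by the last vowel: -rok when the last vowel of the stem is a rounded vowel (*fuburto*, *kezu*); -ek when the last vowel of the stem is an unrounded vowel (*kuruje*, *kua*, *hotbi*, *kati*).
*ala* — last vowel /a/ (an unrounded vowel) → -ek → *alaek*.
*saso*: last vowel = /o/, a rounded vowel → -rok → *sasorok*.

alaek, sasorok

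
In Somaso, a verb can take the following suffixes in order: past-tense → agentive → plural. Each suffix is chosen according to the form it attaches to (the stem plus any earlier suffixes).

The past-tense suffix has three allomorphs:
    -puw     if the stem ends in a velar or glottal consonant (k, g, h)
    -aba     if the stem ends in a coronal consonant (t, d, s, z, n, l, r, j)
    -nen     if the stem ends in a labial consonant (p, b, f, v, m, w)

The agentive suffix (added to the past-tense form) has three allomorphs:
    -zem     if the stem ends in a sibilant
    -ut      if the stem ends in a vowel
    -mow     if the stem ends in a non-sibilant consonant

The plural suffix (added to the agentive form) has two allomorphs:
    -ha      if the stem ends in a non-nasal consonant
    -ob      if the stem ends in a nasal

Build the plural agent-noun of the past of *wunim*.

wunimnenmowha

*wunim* — final consonant /m/ (labial) → -nen → *wunimnen*.
The final sound of the past-tense form *wunimnen* is /n/, which is a non-sibilant consonant, so the agentive suffix is -mow, giving *wunimnenmow*.
Since the final consonant of the agentive form *wunimnenmow* is /w/ (non-nasal), it takes -ha, giving *wunimnenmowha*.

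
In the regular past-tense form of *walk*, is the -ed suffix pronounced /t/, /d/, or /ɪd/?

/t/

The stem *walk* ends in a voiceless consonant other than /t/.
The -ed suffix is realized as /ɪd/ after /t, d/; as /t/ after other voiceless consonants; and as /d/ after other voiced sounds.
So -ed on *walk* is pronounced /t/.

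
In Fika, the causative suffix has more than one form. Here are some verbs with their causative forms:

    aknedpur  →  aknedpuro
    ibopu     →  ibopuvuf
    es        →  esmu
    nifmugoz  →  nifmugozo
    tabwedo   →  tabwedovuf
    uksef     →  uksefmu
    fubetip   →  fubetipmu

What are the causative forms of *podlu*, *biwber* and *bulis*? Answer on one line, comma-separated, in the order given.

Looking at the final sound of each stem: -mu when the stem ends in a voiceless consonant (*es*, *uksef*, *fubetip*); -o when the stem ends in a voiced consonant (*aknedpur*, *nifmugoz*); -vuf when the stem ends in a vowel (*ibopu*, *tabwedo*).
*podlu* — final sound /u/ (a vowel) → -vuf → *podluvuf*.
The final sound of *biwber* is /r/, which is a voiced consonant, so the suffix is -o, giving *biwbero*.
*bulis*: final sound = /s/, a voiceless consonant → -mu → *bulismu*.

podluvuf, biwbero, bulismu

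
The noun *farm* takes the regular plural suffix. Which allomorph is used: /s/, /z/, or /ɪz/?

/z/

The stem *farm* ends in a voiced non-sibilant sound.
The plural suffix surfaces as /ɪz/ after sibilants, /s/ after other voiceless consonants, and /z/ after other voiced sounds.
So the plural -s on *farm* is pronounced /z/.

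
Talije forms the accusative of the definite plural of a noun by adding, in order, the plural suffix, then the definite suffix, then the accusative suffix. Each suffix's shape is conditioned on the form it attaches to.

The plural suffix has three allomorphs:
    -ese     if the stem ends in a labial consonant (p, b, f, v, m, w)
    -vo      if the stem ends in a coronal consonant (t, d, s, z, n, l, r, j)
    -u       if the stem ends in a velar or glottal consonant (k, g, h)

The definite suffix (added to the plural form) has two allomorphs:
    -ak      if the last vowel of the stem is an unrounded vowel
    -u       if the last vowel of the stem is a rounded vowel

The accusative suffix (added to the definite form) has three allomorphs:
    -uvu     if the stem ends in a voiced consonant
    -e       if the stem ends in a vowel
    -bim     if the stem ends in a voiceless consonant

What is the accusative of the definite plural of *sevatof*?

sevatofeseakbim

*sevatof* — final consonant /f/ (labial) → -ese → *sevatofese*.
The last vowel of the plural form *sevatofese* is /e/, which is an unrounded vowel, so the definite suffix is -ak, giving *sevatofeseak*.
The definite form *sevatofeseak* — final sound /k/ (a voiceless consonant) → -bim → *sevatofeseakbim*.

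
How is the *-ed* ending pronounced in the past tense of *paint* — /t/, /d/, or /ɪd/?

/ɪd/

The stem *paint* ends in /t/ or /d/.
The -ed suffix is realized as /ɪd/ after /t, d/; as /t/ after other voiceless consonants; and as /d/ after other voiced sounds.
So -ed on *paint* is pronounced /ɪd/.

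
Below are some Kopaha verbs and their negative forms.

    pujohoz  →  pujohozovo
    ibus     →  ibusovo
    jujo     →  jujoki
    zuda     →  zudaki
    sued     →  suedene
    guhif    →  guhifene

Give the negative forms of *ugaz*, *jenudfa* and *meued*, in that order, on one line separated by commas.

The alternation tracks the final sound of the stem — -ovo when the stem ends in a sibilant (*pujohoz*, *ibus*); -ene when the stem ends in a non-sibilant consonant (*sued*, *guhif*); -ki when the stem ends in a vowel (*jujo*, *zuda*).
The final sound of *ugaz* is /z/, which is a sibilant, so the suffix is -ovo, giving *ugazovo*.
*jenudfa*: final sound = /a/, a vowel → -ki → *jenudfaki*.
Since the final sound of *meued* is /d/ (a non-sibilant consonant), it takes -ene, giving *meuedene*.

ugazovo, jenudfaki, meuedene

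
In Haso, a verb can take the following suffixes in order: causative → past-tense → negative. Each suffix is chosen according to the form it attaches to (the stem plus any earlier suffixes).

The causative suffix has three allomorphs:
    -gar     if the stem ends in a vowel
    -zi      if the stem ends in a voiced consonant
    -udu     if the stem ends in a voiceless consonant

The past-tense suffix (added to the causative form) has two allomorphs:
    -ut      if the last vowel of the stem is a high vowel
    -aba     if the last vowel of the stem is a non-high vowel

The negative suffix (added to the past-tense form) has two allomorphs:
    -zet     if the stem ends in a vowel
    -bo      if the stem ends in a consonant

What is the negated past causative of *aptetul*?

*aptetul*: final sound = /l/, a voiced consonant → -zi → *aptetulzi*.
The last vowel of the causative form *aptetulzi* is /i/, which is a high vowel, so the past-tense suffix is -ut, giving *aptetulziut*.
The past-tense form *aptetulziut* — final sound /t/ (a consonant) → -bo → *aptetulziutbo*.

aptetulziutbo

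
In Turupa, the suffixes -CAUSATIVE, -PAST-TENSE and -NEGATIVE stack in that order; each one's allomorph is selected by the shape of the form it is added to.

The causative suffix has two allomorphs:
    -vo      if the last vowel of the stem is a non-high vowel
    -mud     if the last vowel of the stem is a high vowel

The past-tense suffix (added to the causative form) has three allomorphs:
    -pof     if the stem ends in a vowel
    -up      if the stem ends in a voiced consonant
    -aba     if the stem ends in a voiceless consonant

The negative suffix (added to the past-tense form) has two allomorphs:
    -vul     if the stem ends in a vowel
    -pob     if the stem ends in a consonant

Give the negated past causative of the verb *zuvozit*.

zuvozitmuduppob

*zuvozit* — last vowel /i/ (a high vowel) → -mud → *zuvozitmud*.
The final sound of the causative form *zuvozitmud* is /d/, which is a voiced consonant, so the past-tense suffix is -up, giving *zuvozitmudup*.
Since the final sound of the past-tense form *zuvozitmudup* is /p/ (a consonant), it takes -pob, giving *zuvozitmuduppob*.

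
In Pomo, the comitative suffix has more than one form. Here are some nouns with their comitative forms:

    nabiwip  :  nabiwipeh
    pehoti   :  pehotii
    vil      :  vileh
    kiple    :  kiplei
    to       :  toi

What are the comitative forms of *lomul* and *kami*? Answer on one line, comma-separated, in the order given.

The suffix is conditioned by the final sound: -eh when the stem ends in a consonant (*nabiwip*, *vil*); -i when the stem ends in a vowel (*pehoti*, *kiple*, *to*).
The final sound of *lomul* is /l/, which is a consonant, so the suffix is -eh, giving *lomuleh*.
*kami* — final sound /i/ (a vowel) → -i → *kamii*.

lomuleh, kamii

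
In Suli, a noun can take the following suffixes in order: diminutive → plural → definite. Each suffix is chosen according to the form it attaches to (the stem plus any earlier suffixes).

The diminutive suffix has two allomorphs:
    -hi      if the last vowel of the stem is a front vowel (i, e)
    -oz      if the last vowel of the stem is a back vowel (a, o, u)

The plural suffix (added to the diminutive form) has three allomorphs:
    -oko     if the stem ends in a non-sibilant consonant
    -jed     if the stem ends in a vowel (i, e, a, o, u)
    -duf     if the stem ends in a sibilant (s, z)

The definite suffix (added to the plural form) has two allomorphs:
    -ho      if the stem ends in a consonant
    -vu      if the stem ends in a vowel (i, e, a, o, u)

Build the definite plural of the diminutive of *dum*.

dumozdufho

The last vowel of *dum* is /u/, which is a back vowel, so the diminutive suffix is -oz, giving *dumoz*.
Since the final sound of the diminutive form *dumoz* is /z/ (a sibilant), it takes -duf, giving *dumozduf*.
The plural form *dumozduf* — final sound /f/ (a consonant) → -ho → *dumozdufho*.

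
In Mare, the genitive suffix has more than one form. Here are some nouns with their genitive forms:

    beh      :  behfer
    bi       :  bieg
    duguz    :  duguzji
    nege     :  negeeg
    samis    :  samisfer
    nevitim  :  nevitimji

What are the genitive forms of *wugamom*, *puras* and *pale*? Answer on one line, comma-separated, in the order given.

The alternation tracks the final sound of the stem — -fer when the stem ends in a voiceless consonant (*beh*, *samis*); -ji when the stem ends in a voiced consonant (*duguz*, *nevitim*); -eg when the stem ends in a vowel (*bi*, *nege*).
*wugamom*: final sound = /m/, a voiced consonant → -ji → *wugamomji*.
Since the final sound of *puras* is /s/ (a voiceless consonant), it takes -fer, giving *purasfer*.
*pale* — final sound /e/ (a vowel) → -eg → *paleeg*.

wugamomji, purasfer, paleeg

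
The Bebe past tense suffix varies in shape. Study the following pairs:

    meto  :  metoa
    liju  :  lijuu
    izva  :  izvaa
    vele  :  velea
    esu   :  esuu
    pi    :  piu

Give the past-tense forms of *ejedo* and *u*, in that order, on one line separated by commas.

ejedoa, uu

Looking at the last vowel of each stem: -u when the last vowel of the stem is a high vowel (*liju*, *esu*, *pi*); -a when the last vowel of the stem is a non-high vowel (*meto*, *izva*, *vele*).
*ejedo* — last vowel /o/ (a non-high vowel) → -a → *ejedoa*.
Since the last vowel of *u* is /u/ (a high vowel), it takes -u, giving *uu*.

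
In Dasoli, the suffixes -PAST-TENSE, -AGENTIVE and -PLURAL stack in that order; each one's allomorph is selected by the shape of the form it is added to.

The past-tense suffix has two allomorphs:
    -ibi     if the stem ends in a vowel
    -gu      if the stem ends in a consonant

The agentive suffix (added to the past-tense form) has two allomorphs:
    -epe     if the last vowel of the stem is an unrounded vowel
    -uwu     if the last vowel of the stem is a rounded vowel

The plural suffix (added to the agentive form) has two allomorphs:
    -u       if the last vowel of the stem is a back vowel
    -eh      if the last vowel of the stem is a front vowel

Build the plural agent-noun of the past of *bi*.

Since the final sound of *bi* is /i/ (a vowel), it takes -ibi, giving *biibi*.
The past-tense form *biibi*: last vowel = /i/, an unrounded vowel → -epe → *biibiepe*.
The last vowel of the agentive form *biibiepe* is /e/, which is a front vowel, so the plural suffix is -eh, giving *biibiepeeh*.

biibiepeeh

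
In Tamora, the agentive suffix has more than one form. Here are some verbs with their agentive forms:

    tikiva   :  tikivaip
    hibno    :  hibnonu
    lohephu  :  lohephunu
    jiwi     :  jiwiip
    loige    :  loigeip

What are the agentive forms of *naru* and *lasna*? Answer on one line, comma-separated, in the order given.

The alternation tracks the last vowel of the stem — -nu when the last vowel of the stem is a rounded vowel (*hibno*, *lohephu*); -ip when the last vowel of the stem is an unrounded vowel (*tikiva*, *jiwi*, *loige*).
*naru*: last vowel = /u/, a rounded vowel → -nu → *narunu*.
Since the last vowel of *lasna* is /a/ (an unrounded vowel), it takes -ip, giving *lasnaip*.

narunu, lasnaip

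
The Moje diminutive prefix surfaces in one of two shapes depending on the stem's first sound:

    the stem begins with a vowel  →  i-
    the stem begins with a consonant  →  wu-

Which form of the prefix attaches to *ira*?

*ira* — first sound /i/ (a vowel) → i-.

i-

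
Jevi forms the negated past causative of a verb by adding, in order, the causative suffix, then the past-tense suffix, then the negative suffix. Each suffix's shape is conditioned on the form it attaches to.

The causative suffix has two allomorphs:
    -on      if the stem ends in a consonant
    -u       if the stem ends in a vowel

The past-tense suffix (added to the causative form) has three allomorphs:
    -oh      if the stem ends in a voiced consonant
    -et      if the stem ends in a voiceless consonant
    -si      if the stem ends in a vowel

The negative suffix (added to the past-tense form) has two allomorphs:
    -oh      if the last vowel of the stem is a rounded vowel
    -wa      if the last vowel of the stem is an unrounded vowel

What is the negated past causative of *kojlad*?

kojladonohoh

*kojlad*: final sound = /d/, a consonant → -on → *kojladon*.
The causative form *kojladon*: final sound = /n/, a voiced consonant → -oh → *kojladonoh*.
The last vowel of the past-tense form *kojladonoh* is /o/, which is a rounded vowel, so the negative suffix is -oh, giving *kojladonohoh*.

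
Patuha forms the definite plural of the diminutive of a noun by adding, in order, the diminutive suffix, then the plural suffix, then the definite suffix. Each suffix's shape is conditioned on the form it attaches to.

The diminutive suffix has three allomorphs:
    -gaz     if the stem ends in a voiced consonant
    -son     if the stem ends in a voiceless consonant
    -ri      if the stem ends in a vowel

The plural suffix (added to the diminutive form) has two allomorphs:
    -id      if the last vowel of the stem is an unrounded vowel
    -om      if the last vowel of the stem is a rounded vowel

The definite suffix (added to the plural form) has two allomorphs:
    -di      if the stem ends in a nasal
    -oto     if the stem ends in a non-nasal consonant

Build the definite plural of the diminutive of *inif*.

*inif*: final sound = /f/, a voiceless consonant → -son → *inifson*.
Since the last vowel of the diminutive form *inifson* is /o/ (a rounded vowel), it takes -om, giving *inifsonom*.
The plural form *inifsonom*: final consonant = /m/, a nasal → -di → *inifsonomdi*.

inifsonomdi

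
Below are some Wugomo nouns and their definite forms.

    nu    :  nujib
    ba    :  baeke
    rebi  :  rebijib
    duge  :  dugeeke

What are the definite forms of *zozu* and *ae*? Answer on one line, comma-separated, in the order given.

The alternation tracks the last vowel of the stem — -jib when the last vowel of the stem is a high vowel (*nu*, *rebi*); -eke when the last vowel of the stem is a non-high vowel (*ba*, *duge*).
*zozu* — last vowel /u/ (a high vowel) → -jib → *zozujib*.
*ae*: last vowel = /e/, a non-high vowel → -eke → *aeeke*.

zozujib, aeeke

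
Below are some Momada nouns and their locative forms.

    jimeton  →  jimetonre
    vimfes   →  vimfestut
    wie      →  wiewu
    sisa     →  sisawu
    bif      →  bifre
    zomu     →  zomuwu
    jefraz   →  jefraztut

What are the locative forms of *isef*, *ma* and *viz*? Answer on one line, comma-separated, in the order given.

isefre, mawu, viztut

The pattern is sibilance of the final sound: -tut when the stem ends in a sibilant (*vimfes*, *jefraz*); -re when the stem ends in a non-sibilant consonant (*jimeton*, *bif*); -wu when the stem ends in a vowel (*wie*, *sisa*, *zomu*).
*isef* — final sound /f/ (a non-sibilant consonant) → -re → *isefre*.
The final sound of *ma* is /a/, which is a vowel, so the suffix is -wu, giving *mawu*.
*viz*: final sound = /z/, a sibilant → -tut → *viztut*.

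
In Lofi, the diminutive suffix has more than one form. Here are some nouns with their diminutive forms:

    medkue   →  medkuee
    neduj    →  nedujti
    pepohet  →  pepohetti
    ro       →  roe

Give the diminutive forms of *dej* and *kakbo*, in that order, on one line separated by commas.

dejti, kakboe

The suffix is conditioned by the final sound: -ti when the stem ends in a consonant (*neduj*, *pepohet*); -e when the stem ends in a vowel (*medkue*, *ro*).
*dej* — final sound /j/ (a consonant) → -ti → *dejti*.
Since the final sound of *kakbo* is /o/ (a vowel), it takes -e, giving *kakboe*.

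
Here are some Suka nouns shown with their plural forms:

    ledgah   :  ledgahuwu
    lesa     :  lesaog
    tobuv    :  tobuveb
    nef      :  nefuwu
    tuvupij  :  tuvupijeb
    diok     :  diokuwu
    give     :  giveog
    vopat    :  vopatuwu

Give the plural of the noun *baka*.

The alternation tracks the final sound of the stem — -uwu when the stem ends in a voiceless consonant (*ledgah*, *nef*, *diok*, *vopat*); -eb when the stem ends in a voiced consonant (*tobuv*, *tuvupij*); -og when the stem ends in a vowel (*lesa*, *give*).
The final sound of *baka* is /a/, which is a vowel, so the suffix is -og, giving *bakaog*.

bakaog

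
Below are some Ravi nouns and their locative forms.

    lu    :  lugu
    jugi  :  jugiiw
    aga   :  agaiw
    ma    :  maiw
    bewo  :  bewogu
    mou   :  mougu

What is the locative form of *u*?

ugu

The alternation tracks the last vowel of the stem — -gu when the last vowel of the stem is a rounded vowel (*lu*, *bewo*, *mou*); -iw when the last vowel of the stem is an unrounded vowel (*jugi*, *aga*, *ma*).
The last vowel of *u* is /u/, which is a rounded vowel, so the suffix is -gu, giving *ugu*.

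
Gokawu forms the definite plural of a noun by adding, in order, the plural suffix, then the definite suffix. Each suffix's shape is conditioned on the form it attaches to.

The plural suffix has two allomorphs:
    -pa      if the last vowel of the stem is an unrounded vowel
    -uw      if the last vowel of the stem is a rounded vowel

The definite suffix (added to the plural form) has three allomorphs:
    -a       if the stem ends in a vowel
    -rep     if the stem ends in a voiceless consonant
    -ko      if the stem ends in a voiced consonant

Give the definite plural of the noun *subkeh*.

subkehpaa

*subkeh* — last vowel /e/ (an unrounded vowel) → -pa → *subkehpa*.
The plural form *subkehpa* — final sound /a/ (a vowel) → -a → *subkehpaa*.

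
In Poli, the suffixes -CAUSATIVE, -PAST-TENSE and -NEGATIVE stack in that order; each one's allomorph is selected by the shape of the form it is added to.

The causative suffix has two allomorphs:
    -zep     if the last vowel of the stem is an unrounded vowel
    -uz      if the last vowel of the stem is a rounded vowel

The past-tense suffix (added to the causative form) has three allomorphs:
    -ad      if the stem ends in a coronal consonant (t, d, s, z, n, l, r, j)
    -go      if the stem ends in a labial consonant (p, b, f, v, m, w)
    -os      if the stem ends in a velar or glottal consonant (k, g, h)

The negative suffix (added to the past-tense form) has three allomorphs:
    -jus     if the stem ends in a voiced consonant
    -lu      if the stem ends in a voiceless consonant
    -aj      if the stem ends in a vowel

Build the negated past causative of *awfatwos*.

*awfatwos* — last vowel /o/ (a rounded vowel) → -uz → *awfatwosuz*.
The causative form *awfatwosuz*: final consonant = /z/, coronal → -ad → *awfatwosuzad*.
The past-tense form *awfatwosuzad* — final sound /d/ (a voiced consonant) → -jus → *awfatwosuzadjus*.

awfatwosuzadjus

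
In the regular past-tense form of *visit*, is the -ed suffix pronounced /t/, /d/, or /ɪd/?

/ɪd/

The stem *visit* ends in /t/ or /d/.
The -ed suffix is realized as /ɪd/ after /t, d/; as /t/ after other voiceless consonants; and as /d/ after other voiced sounds.
So -ed on *visit* is pronounced /ɪd/.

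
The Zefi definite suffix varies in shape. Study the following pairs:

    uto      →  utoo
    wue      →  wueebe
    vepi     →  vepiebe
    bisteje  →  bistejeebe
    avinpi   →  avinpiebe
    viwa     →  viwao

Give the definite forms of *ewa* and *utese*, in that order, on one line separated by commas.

ewao, uteseebe

Looking at the last vowel of each stem: -ebe when the last vowel of the stem is a front vowel (*wue*, *vepi*, *bisteje*, *avinpi*); -o when the last vowel of the stem is a back vowel (*uto*, *viwa*).
*ewa*: last vowel = /a/, a back vowel → -o → *ewao*.
*utese*: last vowel = /e/, a front vowel → -ebe → *uteseebe*.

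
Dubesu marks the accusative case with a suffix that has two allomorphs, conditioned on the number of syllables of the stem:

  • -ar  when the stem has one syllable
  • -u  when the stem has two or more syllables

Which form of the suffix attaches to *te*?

*te* has one syllable, so the suffix is -ar.

-ar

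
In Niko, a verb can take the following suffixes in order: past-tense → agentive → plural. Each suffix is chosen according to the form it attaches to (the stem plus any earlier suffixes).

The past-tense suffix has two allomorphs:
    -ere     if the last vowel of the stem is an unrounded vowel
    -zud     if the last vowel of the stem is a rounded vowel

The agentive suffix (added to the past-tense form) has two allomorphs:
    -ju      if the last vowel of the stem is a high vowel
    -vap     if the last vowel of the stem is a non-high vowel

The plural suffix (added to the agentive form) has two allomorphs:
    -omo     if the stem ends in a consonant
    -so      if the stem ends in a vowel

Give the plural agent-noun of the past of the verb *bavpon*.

*bavpon* — last vowel /o/ (a rounded vowel) → -zud → *bavponzud*.
The past-tense form *bavponzud* — last vowel /u/ (a high vowel) → -ju → *bavponzudju*.
The agentive form *bavponzudju* — final sound /u/ (a vowel) → -so → *bavponzudjuso*.

bavponzudjuso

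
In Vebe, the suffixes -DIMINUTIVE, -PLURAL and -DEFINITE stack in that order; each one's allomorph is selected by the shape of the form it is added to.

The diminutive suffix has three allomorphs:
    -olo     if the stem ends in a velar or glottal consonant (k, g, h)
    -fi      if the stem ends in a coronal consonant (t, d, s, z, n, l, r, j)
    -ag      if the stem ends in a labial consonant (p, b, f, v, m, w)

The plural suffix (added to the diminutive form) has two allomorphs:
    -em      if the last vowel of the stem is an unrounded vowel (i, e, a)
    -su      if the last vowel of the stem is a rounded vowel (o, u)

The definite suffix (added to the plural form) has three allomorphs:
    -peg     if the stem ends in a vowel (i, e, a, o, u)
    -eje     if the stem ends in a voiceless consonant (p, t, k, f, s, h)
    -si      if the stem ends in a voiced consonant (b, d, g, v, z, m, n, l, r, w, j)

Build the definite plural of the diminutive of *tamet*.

tametfiemsi

Since the final consonant of *tamet* is /t/ (coronal), it takes -fi, giving *tametfi*.
The last vowel of the diminutive form *tametfi* is /i/, which is an unrounded vowel, so the plural suffix is -em, giving *tametfiem*.
The plural form *tametfiem* — final sound /m/ (a voiced consonant) → -si → *tametfiemsi*.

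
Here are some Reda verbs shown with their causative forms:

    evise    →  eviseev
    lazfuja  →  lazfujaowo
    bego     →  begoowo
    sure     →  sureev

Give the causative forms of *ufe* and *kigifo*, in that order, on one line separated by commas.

The alternation tracks the last vowel of the stem — -ev when the last vowel of the stem is a front vowel (*evise*, *sure*); -owo when the last vowel of the stem is a back vowel (*lazfuja*, *bego*).
*ufe*: last vowel = /e/, a front vowel → -ev → *ufeev*.
*kigifo* — last vowel /o/ (a back vowel) → -owo → *kigifoowo*.

ufeev, kigifoowo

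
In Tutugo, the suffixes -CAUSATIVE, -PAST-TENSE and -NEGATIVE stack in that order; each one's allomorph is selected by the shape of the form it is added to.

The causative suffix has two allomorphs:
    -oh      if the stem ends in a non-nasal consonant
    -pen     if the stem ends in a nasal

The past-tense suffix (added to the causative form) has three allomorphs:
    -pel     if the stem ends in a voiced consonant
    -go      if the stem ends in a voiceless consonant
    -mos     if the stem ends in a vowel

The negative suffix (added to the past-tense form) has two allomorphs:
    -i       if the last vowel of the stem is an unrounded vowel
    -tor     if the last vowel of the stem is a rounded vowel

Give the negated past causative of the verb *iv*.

The final consonant of *iv* is /v/, which is non-nasal, so the causative suffix is -oh, giving *ivoh*.
The causative form *ivoh*: final sound = /h/, a voiceless consonant → -go → *ivohgo*.
The past-tense form *ivohgo*: last vowel = /o/, a rounded vowel → -tor → *ivohgotor*.

ivohgotor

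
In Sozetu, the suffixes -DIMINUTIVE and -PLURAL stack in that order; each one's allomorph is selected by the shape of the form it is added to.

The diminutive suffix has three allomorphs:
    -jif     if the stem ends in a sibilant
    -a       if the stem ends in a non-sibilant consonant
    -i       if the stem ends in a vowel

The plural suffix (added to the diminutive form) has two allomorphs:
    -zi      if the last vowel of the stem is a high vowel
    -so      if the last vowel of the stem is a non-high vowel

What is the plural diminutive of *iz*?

The final sound of *iz* is /z/, which is a sibilant, so the diminutive suffix is -jif, giving *izjif*.
The diminutive form *izjif* — last vowel /i/ (a high vowel) → -zi → *izjifzi*.

izjifzi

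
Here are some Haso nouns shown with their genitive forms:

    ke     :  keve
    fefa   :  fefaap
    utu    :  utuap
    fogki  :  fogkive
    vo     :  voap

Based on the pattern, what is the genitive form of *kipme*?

kipmeve

Looking at the last vowel of each stem: -ve when the last vowel of the stem is a front vowel (*ke*, *fogki*); -ap when the last vowel of the stem is a back vowel (*fefa*, *utu*, *vo*).
Since the last vowel of *kipme* is /e/ (a front vowel), it takes -ve, giving *kipmeve*.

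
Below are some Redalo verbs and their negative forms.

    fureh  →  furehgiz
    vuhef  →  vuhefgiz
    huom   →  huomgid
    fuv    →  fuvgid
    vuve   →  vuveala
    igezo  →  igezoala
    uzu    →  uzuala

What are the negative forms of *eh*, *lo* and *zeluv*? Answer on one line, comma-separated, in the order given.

Looking at the final sound of each stem: -giz when the stem ends in a voiceless consonant (*fureh*, *vuhef*); -gid when the stem ends in a voiced consonant (*huom*, *fuv*); -ala when the stem ends in a vowel (*vuve*, *igezo*, *uzu*).
*eh* — final sound /h/ (a voiceless consonant) → -giz → *ehgiz*.
*lo*: final sound = /o/, a vowel → -ala → *loala*.
Since the final sound of *zeluv* is /v/ (a voiced consonant), it takes -gid, giving *zeluvgid*.

ehgiz, loala, zeluvgid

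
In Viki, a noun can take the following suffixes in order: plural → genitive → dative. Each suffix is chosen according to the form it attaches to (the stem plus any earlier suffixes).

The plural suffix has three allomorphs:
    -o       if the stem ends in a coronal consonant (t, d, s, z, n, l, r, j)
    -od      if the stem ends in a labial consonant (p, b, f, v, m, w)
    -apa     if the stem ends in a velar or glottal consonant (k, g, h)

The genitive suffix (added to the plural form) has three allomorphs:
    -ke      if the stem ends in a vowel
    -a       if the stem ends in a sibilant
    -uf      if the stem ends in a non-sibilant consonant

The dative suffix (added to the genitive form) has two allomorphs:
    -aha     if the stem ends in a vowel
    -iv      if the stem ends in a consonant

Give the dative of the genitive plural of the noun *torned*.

tornedokeaha

Since the final consonant of *torned* is /d/ (coronal), it takes -o, giving *tornedo*.
The plural form *tornedo*: final sound = /o/, a vowel → -ke → *tornedoke*.
Since the final sound of the genitive form *tornedoke* is /e/ (a vowel), it takes -aha, giving *tornedokeaha*.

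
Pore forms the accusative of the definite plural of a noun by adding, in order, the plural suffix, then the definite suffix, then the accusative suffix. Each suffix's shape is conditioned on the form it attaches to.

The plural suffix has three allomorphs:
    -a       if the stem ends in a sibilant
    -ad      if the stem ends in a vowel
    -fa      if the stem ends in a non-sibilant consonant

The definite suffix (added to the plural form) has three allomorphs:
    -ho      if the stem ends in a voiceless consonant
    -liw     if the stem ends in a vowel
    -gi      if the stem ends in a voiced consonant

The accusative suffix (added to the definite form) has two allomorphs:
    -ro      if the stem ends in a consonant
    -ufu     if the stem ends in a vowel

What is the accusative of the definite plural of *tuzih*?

tuzihfaliwro

Since the final sound of *tuzih* is /h/ (a non-sibilant consonant), it takes -fa, giving *tuzihfa*.
The final sound of the plural form *tuzihfa* is /a/, which is a vowel, so the definite suffix is -liw, giving *tuzihfaliw*.
Since the final sound of the definite form *tuzihfaliw* is /w/ (a consonant), it takes -ro, giving *tuzihfaliwro*.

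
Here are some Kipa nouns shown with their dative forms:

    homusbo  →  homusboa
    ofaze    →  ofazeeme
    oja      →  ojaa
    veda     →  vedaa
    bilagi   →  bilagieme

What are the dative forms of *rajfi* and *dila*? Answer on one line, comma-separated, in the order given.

rajfieme, dilaa

Looking at the last vowel of each stem: -eme when the last vowel of the stem is a front vowel (*ofaze*, *bilagi*); -a when the last vowel of the stem is a back vowel (*homusbo*, *oja*, *veda*).
Since the last vowel of *rajfi* is /i/ (a front vowel), it takes -eme, giving *rajfieme*.
The last vowel of *dila* is /a/, which is a back vowel, so the suffix is -a, giving *dilaa*.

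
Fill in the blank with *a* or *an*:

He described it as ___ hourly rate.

an

The indefinite article is chosen by the initial *sound* of the following word, not its spelling.
*hourly* begins with the sound /aʊ/ (silent h) — a vowel sound.
So the article is *an*: He described it as an hourly rate.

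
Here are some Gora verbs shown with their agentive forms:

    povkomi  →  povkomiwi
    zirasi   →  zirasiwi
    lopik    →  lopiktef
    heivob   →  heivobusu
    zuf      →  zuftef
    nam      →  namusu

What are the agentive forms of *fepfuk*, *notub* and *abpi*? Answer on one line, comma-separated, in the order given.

fepfuktef, notubusu, abpiwi

The alternation tracks the final sound of the stem — -tef when the stem ends in a voiceless consonant (*lopik*, *zuf*); -usu when the stem ends in a voiced consonant (*heivob*, *nam*); -wi when the stem ends in a vowel (*povkomi*, *zirasi*).
*fepfuk*: final sound = /k/, a voiceless consonant → -tef → *fepfuktef*.
*notub* — final sound /b/ (a voiced consonant) → -usu → *notubusu*.
Since the final sound of *abpi* is /i/ (a vowel), it takes -wi, giving *abpiwi*.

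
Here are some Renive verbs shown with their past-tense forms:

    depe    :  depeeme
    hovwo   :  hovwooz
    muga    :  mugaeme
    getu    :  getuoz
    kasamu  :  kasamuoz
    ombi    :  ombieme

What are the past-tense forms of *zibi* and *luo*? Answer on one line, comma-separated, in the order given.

Looking at the last vowel of each stem: -oz when the last vowel of the stem is a rounded vowel (*hovwo*, *getu*, *kasamu*); -eme when the last vowel of the stem is an unrounded vowel (*depe*, *muga*, *ombi*).
Since the last vowel of *zibi* is /i/ (an unrounded vowel), it takes -eme, giving *zibieme*.
*luo* — last vowel /o/ (a rounded vowel) → -oz → *luooz*.

zibieme, luooz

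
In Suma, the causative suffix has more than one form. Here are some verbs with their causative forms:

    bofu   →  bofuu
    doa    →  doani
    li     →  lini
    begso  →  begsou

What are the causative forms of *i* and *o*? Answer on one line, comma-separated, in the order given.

ini, ou

The pattern is rounding harmony: -u when the last vowel of the stem is a rounded vowel (*bofu*, *begso*); -ni when the last vowel of the stem is an unrounded vowel (*doa*, *li*).
*i*: last vowel = /i/, an unrounded vowel → -ni → *ini*.
*o*: last vowel = /o/, a rounded vowel → -u → *ou*.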